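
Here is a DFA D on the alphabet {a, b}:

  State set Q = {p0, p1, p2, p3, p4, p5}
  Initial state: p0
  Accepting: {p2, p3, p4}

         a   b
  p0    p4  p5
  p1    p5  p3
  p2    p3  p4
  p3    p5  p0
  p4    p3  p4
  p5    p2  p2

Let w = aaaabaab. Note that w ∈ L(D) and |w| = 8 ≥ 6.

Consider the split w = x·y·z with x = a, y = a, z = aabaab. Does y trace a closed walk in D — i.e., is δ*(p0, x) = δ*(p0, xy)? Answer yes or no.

no

State sequence: p0 -a-> p4 -a-> p3

After x (step 1): p4. After xy (step 2): p3.
They differ (p4 ≠ p3), so y is not a cycle from the state after x; this split is not the one the pumping-lemma construction produces, and pumping y need not keep the string in L(D).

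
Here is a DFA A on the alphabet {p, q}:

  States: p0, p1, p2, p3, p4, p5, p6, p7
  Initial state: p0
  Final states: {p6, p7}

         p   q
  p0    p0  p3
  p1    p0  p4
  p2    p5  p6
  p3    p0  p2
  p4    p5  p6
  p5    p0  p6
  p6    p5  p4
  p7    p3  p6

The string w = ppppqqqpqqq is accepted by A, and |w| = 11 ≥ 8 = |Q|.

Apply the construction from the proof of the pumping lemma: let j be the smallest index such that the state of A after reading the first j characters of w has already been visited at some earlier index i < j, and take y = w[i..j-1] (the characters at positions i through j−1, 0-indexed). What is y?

State sequence: p0 -p-> p0 -p-> p0 -p-> p0 -p-> p0 -q-> p3 -q-> p2 -q-> p6 -p-> p5 -q-> p6 -q-> p4 -q-> p6
First repeat at step 1: p0 was already visited.

So i = 0, j = 1, giving x = w[0:0] = ε, y = w[0:1] = p, z = w[1:11] = pppqqqpqqq.
Check: |xy| = 1 ≤ 8 and |y| = 1 ≥ 1. Reading y takes A from p0 back to p0, so every xyⁱz is accepted.

p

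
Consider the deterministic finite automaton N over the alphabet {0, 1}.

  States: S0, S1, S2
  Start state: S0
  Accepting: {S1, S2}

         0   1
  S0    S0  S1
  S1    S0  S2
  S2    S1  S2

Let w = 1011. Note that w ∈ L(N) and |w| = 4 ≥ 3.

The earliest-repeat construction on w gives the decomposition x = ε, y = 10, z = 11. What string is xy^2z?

xy^2z = ε·10·10·11 = 101011.
Reading y = 10 takes N from S0 back to S0, so after x·y·y the machine is still in S0, and z then leads to the accepting state S2. Hence 101011 ∈ L(N).

101011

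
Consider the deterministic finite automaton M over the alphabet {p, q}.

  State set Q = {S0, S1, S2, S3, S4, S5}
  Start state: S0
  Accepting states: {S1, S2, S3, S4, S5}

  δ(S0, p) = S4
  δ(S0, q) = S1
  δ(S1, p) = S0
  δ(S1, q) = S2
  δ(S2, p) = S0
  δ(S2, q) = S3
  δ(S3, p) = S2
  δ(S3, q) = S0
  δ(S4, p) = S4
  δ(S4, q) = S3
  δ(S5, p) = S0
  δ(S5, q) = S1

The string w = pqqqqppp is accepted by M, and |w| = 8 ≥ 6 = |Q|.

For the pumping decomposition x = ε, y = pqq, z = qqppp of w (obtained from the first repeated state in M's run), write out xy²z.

xy^2z = ε·pqq·pqq·qqppp = pqqpqqqqppp.
Reading y = pqq takes M from S0 back to S0, so after x·y·y the machine is still in S0, and z then leads to the accepting state S4. Hence pqqpqqqqppp ∈ L(M).

pqqpqqqqppp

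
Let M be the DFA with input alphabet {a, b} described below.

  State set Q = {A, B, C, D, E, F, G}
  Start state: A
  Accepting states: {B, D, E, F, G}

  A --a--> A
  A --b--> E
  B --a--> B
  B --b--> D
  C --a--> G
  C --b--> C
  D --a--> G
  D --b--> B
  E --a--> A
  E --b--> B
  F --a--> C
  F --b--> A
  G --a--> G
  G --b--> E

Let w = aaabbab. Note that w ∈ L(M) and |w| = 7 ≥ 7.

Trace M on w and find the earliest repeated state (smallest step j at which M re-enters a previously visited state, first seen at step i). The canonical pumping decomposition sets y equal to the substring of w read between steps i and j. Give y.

a

Run of M on w = a a a b b a b:
  step 0: A  (start)
  step 1: A  (read a: A→A)   ← first repeat (A seen earlier)
  step 2: A  (read a: A→A)
  step 3: A  (read a: A→A)
  step 4: E  (read b: A→E)
  step 5: B  (read b: E→B)
  step 6: B  (read a: B→B)
  step 7: D  (read b: B→D)

So i = 0, j = 1, giving x = w[0:0] = ε, y = w[0:1] = a, z = w[1:7] = aabbab.
Check: |xy| = 1 ≤ 7 and |y| = 1 ≥ 1. Reading y takes M from A back to A, so every xyⁱz is accepted.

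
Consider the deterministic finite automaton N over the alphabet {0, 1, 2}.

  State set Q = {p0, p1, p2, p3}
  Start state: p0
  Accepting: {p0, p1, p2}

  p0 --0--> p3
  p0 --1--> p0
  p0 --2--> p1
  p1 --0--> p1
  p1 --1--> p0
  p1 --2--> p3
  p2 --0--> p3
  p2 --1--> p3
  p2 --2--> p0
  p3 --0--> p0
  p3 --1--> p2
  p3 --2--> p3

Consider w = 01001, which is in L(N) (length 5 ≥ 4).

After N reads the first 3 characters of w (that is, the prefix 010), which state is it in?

p3

Run of N on the first 3 characters of w = 0 1 0:
  step 0: p0  (start)
  step 1: p3  (read 0: p0→p3)
  step 2: p2  (read 1: p3→p2)
  step 3: p3  (read 0: p2→p3)

After reading 3 characters, N is in state p3.
(This kind of state-tracing is the core of the pumping-lemma construction: with 4 states, pigeonhole forces a repeat within the first 4 steps.)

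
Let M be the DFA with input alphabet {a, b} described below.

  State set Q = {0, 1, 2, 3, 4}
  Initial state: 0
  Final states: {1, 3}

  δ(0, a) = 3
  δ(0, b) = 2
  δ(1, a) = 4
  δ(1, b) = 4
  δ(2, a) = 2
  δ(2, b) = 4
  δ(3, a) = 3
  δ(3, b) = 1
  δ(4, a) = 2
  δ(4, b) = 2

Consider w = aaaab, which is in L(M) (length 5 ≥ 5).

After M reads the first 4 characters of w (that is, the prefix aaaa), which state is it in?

3

State sequence: 0 -a-> 3 -a-> 3 -a-> 3 -a-> 3

After reading 4 characters, M is in state 3.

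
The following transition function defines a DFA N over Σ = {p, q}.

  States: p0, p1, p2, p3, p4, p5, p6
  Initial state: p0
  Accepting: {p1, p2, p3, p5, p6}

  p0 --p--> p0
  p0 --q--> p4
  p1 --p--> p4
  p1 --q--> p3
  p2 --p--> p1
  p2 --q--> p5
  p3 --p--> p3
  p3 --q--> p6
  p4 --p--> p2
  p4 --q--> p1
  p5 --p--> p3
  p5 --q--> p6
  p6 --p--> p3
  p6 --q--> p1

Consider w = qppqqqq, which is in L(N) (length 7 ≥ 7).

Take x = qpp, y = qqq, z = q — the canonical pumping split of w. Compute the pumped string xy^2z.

qppqqqqqqq

xy^2z = qpp·qqq·qqq·q = qppqqqqqqq.
Reading y = qqq takes N from p1 back to p1, so after x·y·y the machine is still in p1, and z then leads to the accepting state p3. Hence qppqqqqqqq ∈ L(N).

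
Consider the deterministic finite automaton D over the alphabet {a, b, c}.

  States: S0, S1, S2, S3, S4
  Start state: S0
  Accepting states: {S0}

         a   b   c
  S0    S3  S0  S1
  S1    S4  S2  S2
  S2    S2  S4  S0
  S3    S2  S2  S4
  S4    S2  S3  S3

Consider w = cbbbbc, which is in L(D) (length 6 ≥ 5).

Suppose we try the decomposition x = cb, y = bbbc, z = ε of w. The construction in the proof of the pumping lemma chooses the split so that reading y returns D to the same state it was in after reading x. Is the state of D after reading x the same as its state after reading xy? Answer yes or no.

Run of D on the first 6 characters of w = c b b b b c:
  step 0: S0  (start)
  step 1: S1  (read c: S0→S1)
  step 2: S2  (read b: S1→S2)
  step 3: S4  (read b: S2→S4)
  step 4: S3  (read b: S4→S3)
  step 5: S2  (read b: S3→S2)
  step 6: S0  (read c: S2→S0)

After x (step 2): S2. After xy (step 6): S0.
They differ (S2 ≠ S0), so y is not a cycle from the state after x; this split is not the one the pumping-lemma construction produces, and pumping y need not keep the string in L(D).

no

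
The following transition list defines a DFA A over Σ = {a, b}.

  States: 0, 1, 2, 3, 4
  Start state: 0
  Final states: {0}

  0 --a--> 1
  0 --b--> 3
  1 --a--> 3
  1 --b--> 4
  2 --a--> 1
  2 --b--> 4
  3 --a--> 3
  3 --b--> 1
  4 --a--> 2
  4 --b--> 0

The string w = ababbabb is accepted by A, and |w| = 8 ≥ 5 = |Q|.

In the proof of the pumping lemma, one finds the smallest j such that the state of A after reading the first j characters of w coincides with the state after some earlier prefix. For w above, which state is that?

4

Run of A on w = a b a b b a b b:
  step 0: 0  (start)
  step 1: 1  (read a: 0→1)
  step 2: 4  (read b: 1→4)
  step 3: 2  (read a: 4→2)
  step 4: 4  (read b: 2→4)   ← first repeat (4 seen earlier)
  step 5: 0  (read b: 4→0)
  step 6: 1  (read a: 0→1)
  step 7: 4  (read b: 1→4)
  step 8: 0  (read b: 4→0)

The earliest repeat is at step j = 4: A is in 4, which it already visited at step i = 2.
Since A has 5 states, any run of length ≥ 5 visits 5+1 states, so by pigeonhole some state repeats within the first 5 steps — that repeat gives the pumpable loop.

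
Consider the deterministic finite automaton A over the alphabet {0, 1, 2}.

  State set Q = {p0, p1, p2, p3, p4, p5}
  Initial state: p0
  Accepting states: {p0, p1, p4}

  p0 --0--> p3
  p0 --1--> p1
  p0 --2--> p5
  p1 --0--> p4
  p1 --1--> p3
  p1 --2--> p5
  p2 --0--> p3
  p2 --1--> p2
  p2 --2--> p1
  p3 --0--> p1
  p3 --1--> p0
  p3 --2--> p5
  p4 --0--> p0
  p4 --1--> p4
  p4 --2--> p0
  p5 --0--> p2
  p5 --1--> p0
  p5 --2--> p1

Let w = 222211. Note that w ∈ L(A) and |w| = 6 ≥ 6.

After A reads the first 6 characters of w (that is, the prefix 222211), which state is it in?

p0

State sequence: p0 -2-> p5 -2-> p1 -2-> p5 -2-> p1 -1-> p3 -1-> p0

After reading 6 characters, A is in state p0.
(This kind of state-tracing is the core of the pumping-lemma construction: with 6 states, pigeonhole forces a repeat within the first 6 steps.)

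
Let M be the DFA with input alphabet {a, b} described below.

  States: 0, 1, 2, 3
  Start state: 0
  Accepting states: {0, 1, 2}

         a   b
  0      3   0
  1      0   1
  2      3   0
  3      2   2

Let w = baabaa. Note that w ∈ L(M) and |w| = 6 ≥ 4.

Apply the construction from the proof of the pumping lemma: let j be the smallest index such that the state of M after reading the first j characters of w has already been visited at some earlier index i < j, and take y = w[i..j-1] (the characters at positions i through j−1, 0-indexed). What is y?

b

State sequence: 0 -b-> 0 -a-> 3 -a-> 2 -b-> 0 -a-> 3 -a-> 2
First repeat at step 1: 0 was already visited.

So i = 0, j = 1, giving x = w[0:0] = ε, y = w[0:1] = b, z = w[1:6] = aabaa.
Check: |xy| = 1 ≤ 4 and |y| = 1 ≥ 1. Reading y takes M from 0 back to 0, so every xyⁱz is accepted.
Pumping length from the standard proof: p = 4 (the number of states). The repeated state found above gives |xy| = j ≤ 4 and |y| = j − i ≥ 1.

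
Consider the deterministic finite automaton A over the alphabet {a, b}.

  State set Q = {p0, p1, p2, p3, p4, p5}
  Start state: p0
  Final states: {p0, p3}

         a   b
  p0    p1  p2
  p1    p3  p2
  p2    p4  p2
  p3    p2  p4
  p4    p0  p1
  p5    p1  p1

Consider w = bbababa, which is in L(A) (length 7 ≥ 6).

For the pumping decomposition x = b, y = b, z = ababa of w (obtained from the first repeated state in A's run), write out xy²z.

xy^2z = b·b·b·ababa = bbbababa.
Reading y = b takes A from p2 back to p2, so after x·y·y the machine is still in p2, and z then leads to the accepting state p0. Hence bbbababa ∈ L(A).

bbbababa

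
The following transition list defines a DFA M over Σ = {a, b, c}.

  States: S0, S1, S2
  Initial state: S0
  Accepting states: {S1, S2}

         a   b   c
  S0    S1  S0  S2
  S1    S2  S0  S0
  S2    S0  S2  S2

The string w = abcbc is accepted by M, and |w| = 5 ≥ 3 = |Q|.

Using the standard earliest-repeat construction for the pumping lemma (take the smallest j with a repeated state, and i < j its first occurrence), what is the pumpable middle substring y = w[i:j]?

ab

Run of M on w = a b c b c:
  step 0: S0  (start)
  step 1: S1  (read a: S0→S1)
  step 2: S0  (read b: S1→S0)   ← first repeat (S0 seen earlier)
  step 3: S2  (read c: S0→S2)
  step 4: S2  (read b: S2→S2)
  step 5: S2  (read c: S2→S2)

So i = 0, j = 2, giving x = w[0:0] = ε, y = w[0:2] = ab, z = w[2:5] = cbc.
Check: |xy| = 2 ≤ 3 and |y| = 2 ≥ 1. Reading y takes M from S0 back to S0, so every xyⁱz is accepted.
Since M has 3 states, any run of length ≥ 3 visits 3+1 states, so by pigeonhole some state repeats within the first 3 steps — that repeat gives the pumpable loop.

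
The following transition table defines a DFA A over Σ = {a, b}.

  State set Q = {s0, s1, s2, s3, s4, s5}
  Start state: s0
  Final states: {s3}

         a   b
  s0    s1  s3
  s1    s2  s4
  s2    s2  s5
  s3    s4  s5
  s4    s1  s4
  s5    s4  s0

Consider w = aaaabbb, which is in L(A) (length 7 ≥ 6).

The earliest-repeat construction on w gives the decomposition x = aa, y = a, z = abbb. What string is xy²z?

xy^2z = aa·a·a·abbb = aaaaabbb.
Reading y = a takes A from s2 back to s2, so after x·y·y the machine is still in s2, and z then leads to the accepting state s3. Hence aaaaabbb ∈ L(A).

aaaaabbb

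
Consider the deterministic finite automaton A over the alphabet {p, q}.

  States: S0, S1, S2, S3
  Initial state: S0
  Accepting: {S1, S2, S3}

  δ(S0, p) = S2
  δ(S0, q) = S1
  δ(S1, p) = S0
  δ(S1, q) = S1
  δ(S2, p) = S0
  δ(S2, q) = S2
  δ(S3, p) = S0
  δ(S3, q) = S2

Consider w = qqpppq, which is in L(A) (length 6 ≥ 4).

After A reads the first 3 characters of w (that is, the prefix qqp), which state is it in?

S0

Run of A on the first 3 characters of w = q q p:
  step 0: S0  (start)
  step 1: S1  (read q: S0→S1)
  step 2: S1  (read q: S1→S1)
  step 3: S0  (read p: S1→S0)

After reading 3 characters, A is in state S0.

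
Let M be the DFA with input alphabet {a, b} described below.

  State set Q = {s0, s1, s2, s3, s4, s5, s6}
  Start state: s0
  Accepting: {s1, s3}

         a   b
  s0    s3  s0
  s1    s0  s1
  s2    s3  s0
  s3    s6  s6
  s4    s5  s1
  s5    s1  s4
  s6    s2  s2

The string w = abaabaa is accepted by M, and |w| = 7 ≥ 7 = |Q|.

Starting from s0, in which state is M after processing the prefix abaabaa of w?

s3

State sequence: s0 -a-> s3 -b-> s6 -a-> s2 -a-> s3 -b-> s6 -a-> s2 -a-> s3

After reading 7 characters, M is in state s3.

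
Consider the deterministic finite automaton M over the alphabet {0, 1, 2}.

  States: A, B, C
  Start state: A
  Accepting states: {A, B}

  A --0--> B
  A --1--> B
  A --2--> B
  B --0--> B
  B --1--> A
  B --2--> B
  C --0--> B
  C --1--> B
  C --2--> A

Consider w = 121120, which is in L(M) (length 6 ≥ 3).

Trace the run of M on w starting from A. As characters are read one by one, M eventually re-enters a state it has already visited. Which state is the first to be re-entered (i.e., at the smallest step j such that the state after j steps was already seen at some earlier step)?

B

State sequence: A -1-> B -2-> B -1-> A -1-> B -2-> B -0-> B
First repeat at step 2: B was already visited.

The earliest repeat is at step j = 2: M is in B, which it already visited at step i = 1.
Since M has 3 states, any run of length ≥ 3 visits 3+1 states, so by pigeonhole some state repeats within the first 3 steps — that repeat gives the pumpable loop.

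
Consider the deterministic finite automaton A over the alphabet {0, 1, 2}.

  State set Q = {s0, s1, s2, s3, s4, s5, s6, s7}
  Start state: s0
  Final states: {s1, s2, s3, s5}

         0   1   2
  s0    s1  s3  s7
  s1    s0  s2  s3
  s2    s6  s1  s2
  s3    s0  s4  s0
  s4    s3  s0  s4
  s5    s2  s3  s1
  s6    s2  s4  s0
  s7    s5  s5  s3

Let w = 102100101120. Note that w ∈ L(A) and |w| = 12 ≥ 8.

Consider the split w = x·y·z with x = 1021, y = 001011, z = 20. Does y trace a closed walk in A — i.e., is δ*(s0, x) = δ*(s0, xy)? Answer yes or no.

State sequence: s0 -1-> s3 -0-> s0 -2-> s7 -1-> s5 -0-> s2 -0-> s6 -1-> s4 -0-> s3 -1-> s4 -1-> s0

After x (step 4): s5. After xy (step 10): s0.
They differ (s5 ≠ s0), so y is not a cycle from the state after x; this split is not the one the pumping-lemma construction produces, and pumping y need not keep the string in L(A).

no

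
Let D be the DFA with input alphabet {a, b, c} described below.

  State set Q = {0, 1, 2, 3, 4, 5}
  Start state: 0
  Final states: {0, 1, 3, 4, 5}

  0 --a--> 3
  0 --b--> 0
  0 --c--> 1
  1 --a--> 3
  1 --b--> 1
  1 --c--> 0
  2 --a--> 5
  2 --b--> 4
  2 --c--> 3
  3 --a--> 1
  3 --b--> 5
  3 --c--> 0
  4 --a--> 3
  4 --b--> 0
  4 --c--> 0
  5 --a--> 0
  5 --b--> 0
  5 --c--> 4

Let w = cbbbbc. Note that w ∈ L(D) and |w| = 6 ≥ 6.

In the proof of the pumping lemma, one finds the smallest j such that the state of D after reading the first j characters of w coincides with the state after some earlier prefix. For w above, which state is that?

1

Run of D on w = c b b b b c:
  step 0: 0  (start)
  step 1: 1  (read c: 0→1)
  step 2: 1  (read b: 1→1)   ← first repeat (1 seen earlier)
  step 3: 1  (read b: 1→1)
  step 4: 1  (read b: 1→1)
  step 5: 1  (read b: 1→1)
  step 6: 0  (read c: 1→0)

The earliest repeat is at step j = 2: D is in 1, which it already visited at step i = 1.
Since D has 6 states, any run of length ≥ 6 visits 6+1 states, so by pigeonhole some state repeats within the first 6 steps — that repeat gives the pumpable loop.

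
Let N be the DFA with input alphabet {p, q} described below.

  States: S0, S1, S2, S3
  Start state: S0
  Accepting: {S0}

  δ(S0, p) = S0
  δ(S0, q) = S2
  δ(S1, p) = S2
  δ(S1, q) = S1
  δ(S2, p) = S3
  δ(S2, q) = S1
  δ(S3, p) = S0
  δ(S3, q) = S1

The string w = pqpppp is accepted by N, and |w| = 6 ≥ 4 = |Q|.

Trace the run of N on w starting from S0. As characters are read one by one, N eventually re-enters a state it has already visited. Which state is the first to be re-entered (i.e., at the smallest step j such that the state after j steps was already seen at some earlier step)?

State sequence: S0 -p-> S0 -q-> S2 -p-> S3 -p-> S0 -p-> S0 -p-> S0
First repeat at step 1: S0 was already visited.

The earliest repeat is at step j = 1: N is in S0, which it already visited at step i = 0.
Pumping length from the standard proof: p = 4 (the number of states). The repeated state found above gives |xy| = j ≤ 4 and |y| = j − i ≥ 1.

S0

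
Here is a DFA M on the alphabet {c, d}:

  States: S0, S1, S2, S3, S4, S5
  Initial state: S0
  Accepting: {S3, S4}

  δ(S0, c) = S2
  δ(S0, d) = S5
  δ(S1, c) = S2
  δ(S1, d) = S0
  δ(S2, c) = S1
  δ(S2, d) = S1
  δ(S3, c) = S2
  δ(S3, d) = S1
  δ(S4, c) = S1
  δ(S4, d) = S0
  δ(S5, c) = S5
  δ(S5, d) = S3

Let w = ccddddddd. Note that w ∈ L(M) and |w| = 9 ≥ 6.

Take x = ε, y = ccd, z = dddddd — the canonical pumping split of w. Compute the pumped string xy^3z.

xy^3z = ε·ccd·ccd·ccd·dddddd = ccdccdccddddddd.
Reading y = ccd takes M from S0 back to S0, so after x·y·y·y the machine is still in S0, and z then leads to the accepting state S3. Hence ccdccdccddddddd ∈ L(M).

ccdccdccddddddd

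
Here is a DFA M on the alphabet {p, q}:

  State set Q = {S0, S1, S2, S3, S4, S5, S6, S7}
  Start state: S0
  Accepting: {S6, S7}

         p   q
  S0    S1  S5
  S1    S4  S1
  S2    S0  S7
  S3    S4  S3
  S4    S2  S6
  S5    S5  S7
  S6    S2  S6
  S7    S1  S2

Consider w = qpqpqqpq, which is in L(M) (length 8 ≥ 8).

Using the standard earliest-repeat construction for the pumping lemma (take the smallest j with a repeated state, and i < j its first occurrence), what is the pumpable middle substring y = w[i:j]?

p

Run of M on w = q p q p q q p q:
  step 0: S0  (start)
  step 1: S5  (read q: S0→S5)
  step 2: S5  (read p: S5→S5)   ← first repeat (S5 seen earlier)
  step 3: S7  (read q: S5→S7)
  step 4: S1  (read p: S7→S1)
  step 5: S1  (read q: S1→S1)
  step 6: S1  (read q: S1→S1)
  step 7: S4  (read p: S1→S4)
  step 8: S6  (read q: S4→S6)

So i = 1, j = 2, giving x = w[0:1] = q, y = w[1:2] = p, z = w[2:8] = qpqqpq.
Check: |xy| = 2 ≤ 8 and |y| = 1 ≥ 1. Reading y takes M from S5 back to S5, so every xyⁱz is accepted.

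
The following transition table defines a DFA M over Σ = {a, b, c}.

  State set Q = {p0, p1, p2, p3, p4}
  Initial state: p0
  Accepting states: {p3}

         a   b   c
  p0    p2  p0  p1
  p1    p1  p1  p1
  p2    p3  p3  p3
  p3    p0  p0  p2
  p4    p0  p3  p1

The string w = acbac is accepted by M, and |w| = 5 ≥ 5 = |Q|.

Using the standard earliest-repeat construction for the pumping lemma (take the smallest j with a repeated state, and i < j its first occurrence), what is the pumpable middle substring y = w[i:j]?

acb

State sequence: p0 -a-> p2 -c-> p3 -b-> p0 -a-> p2 -c-> p3
First repeat at step 3: p0 was already visited.

So i = 0, j = 3, giving x = w[0:0] = ε, y = w[0:3] = acb, z = w[3:5] = ac.
Check: |xy| = 3 ≤ 5 and |y| = 3 ≥ 1. Reading y takes M from p0 back to p0, so every xyⁱz is accepted.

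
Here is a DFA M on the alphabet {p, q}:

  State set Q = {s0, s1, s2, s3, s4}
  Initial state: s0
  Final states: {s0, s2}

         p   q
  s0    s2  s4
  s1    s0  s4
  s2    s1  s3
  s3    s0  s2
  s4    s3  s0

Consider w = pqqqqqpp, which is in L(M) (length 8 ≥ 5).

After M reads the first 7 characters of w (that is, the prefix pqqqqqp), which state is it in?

State sequence: s0 -p-> s2 -q-> s3 -q-> s2 -q-> s3 -q-> s2 -q-> s3 -p-> s0

After reading 7 characters, M is in state s0.

s0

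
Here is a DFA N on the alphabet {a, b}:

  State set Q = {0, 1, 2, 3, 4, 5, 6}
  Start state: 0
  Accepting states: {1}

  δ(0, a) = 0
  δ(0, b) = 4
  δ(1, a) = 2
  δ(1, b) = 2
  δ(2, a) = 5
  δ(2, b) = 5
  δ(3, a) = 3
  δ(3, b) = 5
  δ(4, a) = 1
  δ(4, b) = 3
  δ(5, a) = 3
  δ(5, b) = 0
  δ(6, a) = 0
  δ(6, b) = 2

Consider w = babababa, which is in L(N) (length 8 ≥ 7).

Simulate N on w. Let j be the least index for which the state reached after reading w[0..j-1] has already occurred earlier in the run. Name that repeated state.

State sequence: 0 -b-> 4 -a-> 1 -b-> 2 -a-> 5 -b-> 0 -a-> 0 -b-> 4 -a-> 1
First repeat at step 5: 0 was already visited.

The earliest repeat is at step j = 5: N is in 0, which it already visited at step i = 0.

0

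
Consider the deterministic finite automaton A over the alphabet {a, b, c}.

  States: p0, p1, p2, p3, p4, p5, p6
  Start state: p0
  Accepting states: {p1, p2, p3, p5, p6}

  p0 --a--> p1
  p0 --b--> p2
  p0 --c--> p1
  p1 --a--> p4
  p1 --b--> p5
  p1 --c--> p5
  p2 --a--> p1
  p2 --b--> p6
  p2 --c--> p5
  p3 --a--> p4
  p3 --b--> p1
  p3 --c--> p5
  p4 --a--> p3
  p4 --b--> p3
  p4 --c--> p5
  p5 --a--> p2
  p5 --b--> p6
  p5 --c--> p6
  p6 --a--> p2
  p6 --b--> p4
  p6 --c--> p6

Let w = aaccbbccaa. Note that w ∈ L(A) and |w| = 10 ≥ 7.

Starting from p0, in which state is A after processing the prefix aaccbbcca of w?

p2

State sequence: p0 -a-> p1 -a-> p4 -c-> p5 -c-> p6 -b-> p4 -b-> p3 -c-> p5 -c-> p6 -a-> p2

After reading 9 characters, A is in state p2.
(This kind of state-tracing is the core of the pumping-lemma construction: with 7 states, pigeonhole forces a repeat within the first 7 steps.)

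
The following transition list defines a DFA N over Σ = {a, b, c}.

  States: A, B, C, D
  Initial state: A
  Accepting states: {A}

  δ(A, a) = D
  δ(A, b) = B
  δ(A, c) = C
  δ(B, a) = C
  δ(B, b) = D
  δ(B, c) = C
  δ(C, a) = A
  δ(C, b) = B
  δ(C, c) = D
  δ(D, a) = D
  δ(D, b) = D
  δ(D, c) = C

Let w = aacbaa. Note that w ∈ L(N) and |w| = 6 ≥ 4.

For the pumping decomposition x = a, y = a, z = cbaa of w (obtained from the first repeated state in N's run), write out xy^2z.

xy^2z = a·a·a·cbaa = aaacbaa.
Reading y = a takes N from D back to D, so after x·y·y the machine is still in D, and z then leads to the accepting state A. Hence aaacbaa ∈ L(N).

aaacbaa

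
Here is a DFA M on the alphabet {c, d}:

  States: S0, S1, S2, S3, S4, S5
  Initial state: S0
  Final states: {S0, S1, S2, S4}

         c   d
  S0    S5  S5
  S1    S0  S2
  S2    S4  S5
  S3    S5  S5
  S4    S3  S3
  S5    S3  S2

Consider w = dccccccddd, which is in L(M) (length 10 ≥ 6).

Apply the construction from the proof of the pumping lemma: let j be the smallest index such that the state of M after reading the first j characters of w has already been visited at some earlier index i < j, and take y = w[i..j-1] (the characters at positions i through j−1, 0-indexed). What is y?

cc

Run of M on w = d c c c c c c d d d:
  step 0: S0  (start)
  step 1: S5  (read d: S0→S5)
  step 2: S3  (read c: S5→S3)
  step 3: S5  (read c: S3→S5)   ← first repeat (S5 seen earlier)
  step 4: S3  (read c: S5→S3)
  step 5: S5  (read c: S3→S5)
  step 6: S3  (read c: S5→S3)
  step 7: S5  (read c: S3→S5)
  step 8: S2  (read d: S5→S2)
  step 9: S5  (read d: S2→S5)
  step 10: S2  (read d: S5→S2)

So i = 1, j = 3, giving x = w[0:1] = d, y = w[1:3] = cc, z = w[3:10] = ccccddd.
Check: |xy| = 3 ≤ 6 and |y| = 2 ≥ 1. Reading y takes M from S5 back to S5, so every xyⁱz is accepted.
Pumping length from the standard proof: p = 6 (the number of states). The repeated state found above gives |xy| = j ≤ 6 and |y| = j − i ≥ 1.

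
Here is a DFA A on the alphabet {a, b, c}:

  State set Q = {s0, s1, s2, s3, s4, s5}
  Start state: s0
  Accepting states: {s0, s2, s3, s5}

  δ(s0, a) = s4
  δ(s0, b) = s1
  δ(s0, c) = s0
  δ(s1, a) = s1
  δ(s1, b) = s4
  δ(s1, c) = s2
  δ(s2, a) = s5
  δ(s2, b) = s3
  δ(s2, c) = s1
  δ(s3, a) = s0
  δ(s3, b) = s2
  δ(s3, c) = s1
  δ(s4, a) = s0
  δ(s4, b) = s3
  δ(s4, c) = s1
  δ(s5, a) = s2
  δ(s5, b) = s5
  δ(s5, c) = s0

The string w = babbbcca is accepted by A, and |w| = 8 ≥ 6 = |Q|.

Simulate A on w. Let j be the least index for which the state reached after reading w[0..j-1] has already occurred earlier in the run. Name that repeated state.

s1

Run of A on w = b a b b b c c a:
  step 0: s0  (start)
  step 1: s1  (read b: s0→s1)
  step 2: s1  (read a: s1→s1)   ← first repeat (s1 seen earlier)
  step 3: s4  (read b: s1→s4)
  step 4: s3  (read b: s4→s3)
  step 5: s2  (read b: s3→s2)
  step 6: s1  (read c: s2→s1)
  step 7: s2  (read c: s1→s2)
  step 8: s5  (read a: s2→s5)

The earliest repeat is at step j = 2: A is in s1, which it already visited at step i = 1.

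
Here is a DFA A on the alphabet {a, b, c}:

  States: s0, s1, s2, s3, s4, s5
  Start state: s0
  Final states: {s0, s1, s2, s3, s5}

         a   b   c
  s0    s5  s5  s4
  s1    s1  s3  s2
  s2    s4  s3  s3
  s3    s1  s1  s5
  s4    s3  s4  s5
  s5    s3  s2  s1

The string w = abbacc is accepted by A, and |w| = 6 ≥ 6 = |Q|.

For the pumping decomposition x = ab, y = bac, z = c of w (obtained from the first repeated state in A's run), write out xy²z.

abbacbacc

xy^2z = ab·bac·bac·c = abbacbacc.
Reading y = bac takes A from s2 back to s2, so after x·y·y the machine is still in s2, and z then leads to the accepting state s3. Hence abbacbacc ∈ L(A).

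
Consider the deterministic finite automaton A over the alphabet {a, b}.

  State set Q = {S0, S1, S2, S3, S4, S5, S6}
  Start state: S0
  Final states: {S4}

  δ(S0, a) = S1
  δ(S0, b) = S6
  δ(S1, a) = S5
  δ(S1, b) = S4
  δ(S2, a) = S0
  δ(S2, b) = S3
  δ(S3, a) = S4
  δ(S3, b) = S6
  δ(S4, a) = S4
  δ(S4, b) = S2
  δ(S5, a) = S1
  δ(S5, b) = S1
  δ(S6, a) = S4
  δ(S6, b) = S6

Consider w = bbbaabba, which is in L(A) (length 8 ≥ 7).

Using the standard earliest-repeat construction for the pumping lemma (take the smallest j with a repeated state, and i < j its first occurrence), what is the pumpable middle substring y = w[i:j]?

b

Run of A on w = b b b a a b b a:
  step 0: S0  (start)
  step 1: S6  (read b: S0→S6)
  step 2: S6  (read b: S6→S6)   ← first repeat (S6 seen earlier)
  step 3: S6  (read b: S6→S6)
  step 4: S4  (read a: S6→S4)
  step 5: S4  (read a: S4→S4)
  step 6: S2  (read b: S4→S2)
  step 7: S3  (read b: S2→S3)
  step 8: S4  (read a: S3→S4)

So i = 1, j = 2, giving x = w[0:1] = b, y = w[1:2] = b, z = w[2:8] = baabba.
Check: |xy| = 2 ≤ 7 and |y| = 1 ≥ 1. Reading y takes A from S6 back to S6, so every xyⁱz is accepted.
With |Q| = 7, pigeonhole forces a state repeat no later than step 7; the substring read between the first and second visits to that state can be pumped.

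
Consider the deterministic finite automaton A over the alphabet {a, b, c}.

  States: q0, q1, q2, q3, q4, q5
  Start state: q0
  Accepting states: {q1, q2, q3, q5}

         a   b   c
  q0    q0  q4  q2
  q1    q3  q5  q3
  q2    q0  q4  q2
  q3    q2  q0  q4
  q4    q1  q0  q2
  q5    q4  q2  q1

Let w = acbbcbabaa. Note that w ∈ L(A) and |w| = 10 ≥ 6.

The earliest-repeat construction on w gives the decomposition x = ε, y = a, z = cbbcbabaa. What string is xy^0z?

cbbcbabaa

xy⁰z = xz = ε·cbbcbabaa = cbbcbabaa.
Reading y = a takes A from q0 back to q0, so after x the machine is still in q0, and z then leads to the accepting state q1. Hence cbbcbabaa ∈ L(A).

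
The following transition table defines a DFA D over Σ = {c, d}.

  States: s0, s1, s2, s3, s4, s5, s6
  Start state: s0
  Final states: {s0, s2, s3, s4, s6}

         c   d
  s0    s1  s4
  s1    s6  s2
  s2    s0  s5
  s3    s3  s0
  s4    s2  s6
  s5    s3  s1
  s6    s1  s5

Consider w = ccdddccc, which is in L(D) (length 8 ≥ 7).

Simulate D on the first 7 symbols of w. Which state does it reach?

Run of D on the first 7 characters of w = c c d d d c c:
  step 0: s0  (start)
  step 1: s1  (read c: s0→s1)
  step 2: s6  (read c: s1→s6)
  step 3: s5  (read d: s6→s5)
  step 4: s1  (read d: s5→s1)
  step 5: s2  (read d: s1→s2)
  step 6: s0  (read c: s2→s0)
  step 7: s1  (read c: s0→s1)

After reading 7 characters, D is in state s1.
(This kind of state-tracing is the core of the pumping-lemma construction: with 7 states, pigeonhole forces a repeat within the first 7 steps.)

s1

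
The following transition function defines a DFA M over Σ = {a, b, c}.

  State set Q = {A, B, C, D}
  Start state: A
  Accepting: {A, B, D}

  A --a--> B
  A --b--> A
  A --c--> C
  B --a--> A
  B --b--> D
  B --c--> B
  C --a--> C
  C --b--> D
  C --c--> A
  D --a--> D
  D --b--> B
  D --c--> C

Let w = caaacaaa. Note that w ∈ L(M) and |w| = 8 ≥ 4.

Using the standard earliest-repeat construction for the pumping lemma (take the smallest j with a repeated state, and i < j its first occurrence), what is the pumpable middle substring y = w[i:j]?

a

State sequence: A -c-> C -a-> C -a-> C -a-> C -c-> A -a-> B -a-> A -a-> B
First repeat at step 2: C was already visited.

So i = 1, j = 2, giving x = w[0:1] = c, y = w[1:2] = a, z = w[2:8] = aacaaa.
Check: |xy| = 2 ≤ 4 and |y| = 1 ≥ 1. Reading y takes M from C back to C, so every xyⁱz is accepted.
The DFA has 4 states, so the proof of the pumping lemma guarantees a repeated state among the first 4+1 visited; the segment between the two visits is the pumpable y.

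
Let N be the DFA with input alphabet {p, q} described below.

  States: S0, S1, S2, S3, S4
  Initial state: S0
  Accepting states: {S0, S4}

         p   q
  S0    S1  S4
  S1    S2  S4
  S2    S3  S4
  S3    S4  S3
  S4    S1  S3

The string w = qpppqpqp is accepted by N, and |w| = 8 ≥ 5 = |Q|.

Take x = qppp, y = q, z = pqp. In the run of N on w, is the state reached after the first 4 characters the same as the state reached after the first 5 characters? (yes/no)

yes

State sequence: S0 -q-> S4 -p-> S1 -p-> S2 -p-> S3 -q-> S3

After x (step 4): S3. After xy (step 5): S3.
They match, so y = q drives N around a cycle from S3 back to itself; pumping y any number of times keeps N in S3 before reading z, and xyⁱz ∈ L(N) for every i ≥ 0.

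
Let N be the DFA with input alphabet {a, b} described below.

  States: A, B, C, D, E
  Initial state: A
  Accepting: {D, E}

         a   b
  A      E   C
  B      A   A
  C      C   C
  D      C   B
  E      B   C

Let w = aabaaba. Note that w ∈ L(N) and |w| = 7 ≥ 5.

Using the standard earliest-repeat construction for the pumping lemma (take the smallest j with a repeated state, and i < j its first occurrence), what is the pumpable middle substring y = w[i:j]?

aab

State sequence: A -a-> E -a-> B -b-> A -a-> E -a-> B -b-> A -a-> E
First repeat at step 3: A was already visited.

So i = 0, j = 3, giving x = w[0:0] = ε, y = w[0:3] = aab, z = w[3:7] = aaba.
Check: |xy| = 3 ≤ 5 and |y| = 3 ≥ 1. Reading y takes N from A back to A, so every xyⁱz is accepted.
The DFA has 5 states, so the proof of the pumping lemma guarantees a repeated state among the first 5+1 visited; the segment between the two visits is the pumpable y.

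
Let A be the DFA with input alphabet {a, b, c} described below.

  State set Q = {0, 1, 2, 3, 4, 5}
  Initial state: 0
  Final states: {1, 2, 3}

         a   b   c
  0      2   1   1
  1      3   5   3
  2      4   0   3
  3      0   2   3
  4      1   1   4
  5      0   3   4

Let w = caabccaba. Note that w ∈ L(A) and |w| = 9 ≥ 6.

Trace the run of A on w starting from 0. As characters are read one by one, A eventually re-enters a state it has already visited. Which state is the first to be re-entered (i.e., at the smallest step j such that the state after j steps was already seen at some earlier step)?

Run of A on w = c a a b c c a b a:
  step 0: 0  (start)
  step 1: 1  (read c: 0→1)
  step 2: 3  (read a: 1→3)
  step 3: 0  (read a: 3→0)   ← first repeat (0 seen earlier)
  step 4: 1  (read b: 0→1)
  step 5: 3  (read c: 1→3)
  step 6: 3  (read c: 3→3)
  step 7: 0  (read a: 3→0)
  step 8: 1  (read b: 0→1)
  step 9: 3  (read a: 1→3)

The earliest repeat is at step j = 3: A is in 0, which it already visited at step i = 0.
The DFA has 6 states, so the proof of the pumping lemma guarantees a repeated state among the first 6+1 visited; the segment between the two visits is the pumpable y.

0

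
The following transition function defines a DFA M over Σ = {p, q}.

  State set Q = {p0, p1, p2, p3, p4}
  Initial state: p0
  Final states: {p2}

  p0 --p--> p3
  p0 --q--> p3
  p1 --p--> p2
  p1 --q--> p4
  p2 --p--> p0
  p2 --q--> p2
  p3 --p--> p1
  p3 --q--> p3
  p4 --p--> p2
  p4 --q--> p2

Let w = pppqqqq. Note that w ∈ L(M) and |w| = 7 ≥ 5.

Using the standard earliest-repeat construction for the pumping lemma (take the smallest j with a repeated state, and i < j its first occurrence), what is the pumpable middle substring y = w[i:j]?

State sequence: p0 -p-> p3 -p-> p1 -p-> p2 -q-> p2 -q-> p2 -q-> p2 -q-> p2
First repeat at step 4: p2 was already visited.

So i = 3, j = 4, giving x = w[0:3] = ppp, y = w[3:4] = q, z = w[4:7] = qqq.
Check: |xy| = 4 ≤ 5 and |y| = 1 ≥ 1. Reading y takes M from p2 back to p2, so every xyⁱz is accepted.

q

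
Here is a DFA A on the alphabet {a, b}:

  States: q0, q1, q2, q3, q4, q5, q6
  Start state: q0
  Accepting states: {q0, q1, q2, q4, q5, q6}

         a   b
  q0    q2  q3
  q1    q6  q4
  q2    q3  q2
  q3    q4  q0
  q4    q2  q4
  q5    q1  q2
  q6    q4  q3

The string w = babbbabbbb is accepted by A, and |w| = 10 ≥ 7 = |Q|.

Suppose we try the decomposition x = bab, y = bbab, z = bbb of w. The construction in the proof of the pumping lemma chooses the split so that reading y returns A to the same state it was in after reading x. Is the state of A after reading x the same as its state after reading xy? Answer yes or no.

no

State sequence: q0 -b-> q3 -a-> q4 -b-> q4 -b-> q4 -b-> q4 -a-> q2 -b-> q2

After x (step 3): q4. After xy (step 7): q2.
They differ (q4 ≠ q2), so y is not a cycle from the state after x; this split is not the one the pumping-lemma construction produces, and pumping y need not keep the string in L(A).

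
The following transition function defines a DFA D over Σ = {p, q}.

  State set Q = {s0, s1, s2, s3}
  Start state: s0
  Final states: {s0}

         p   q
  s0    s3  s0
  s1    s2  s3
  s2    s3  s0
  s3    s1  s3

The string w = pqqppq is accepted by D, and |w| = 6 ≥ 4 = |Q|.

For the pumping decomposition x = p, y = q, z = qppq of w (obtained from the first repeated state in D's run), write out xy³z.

pqqqqppq

xy^3z = p·q·q·q·qppq = pqqqqppq.
Reading y = q takes D from s3 back to s3, so after x·y·y·y the machine is still in s3, and z then leads to the accepting state s0. Hence pqqqqppq ∈ L(D).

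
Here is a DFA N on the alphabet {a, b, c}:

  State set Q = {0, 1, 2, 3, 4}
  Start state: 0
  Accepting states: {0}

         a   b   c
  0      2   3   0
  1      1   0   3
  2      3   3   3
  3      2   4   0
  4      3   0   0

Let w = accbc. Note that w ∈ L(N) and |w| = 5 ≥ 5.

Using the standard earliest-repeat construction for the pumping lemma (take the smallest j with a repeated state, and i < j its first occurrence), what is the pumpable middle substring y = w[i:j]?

State sequence: 0 -a-> 2 -c-> 3 -c-> 0 -b-> 3 -c-> 0
First repeat at step 3: 0 was already visited.

So i = 0, j = 3, giving x = w[0:0] = ε, y = w[0:3] = acc, z = w[3:5] = bc.
Check: |xy| = 3 ≤ 5 and |y| = 3 ≥ 1. Reading y takes N from 0 back to 0, so every xyⁱz is accepted.
Pumping length from the standard proof: p = 5 (the number of states). The repeated state found above gives |xy| = j ≤ 5 and |y| = j − i ≥ 1.

acc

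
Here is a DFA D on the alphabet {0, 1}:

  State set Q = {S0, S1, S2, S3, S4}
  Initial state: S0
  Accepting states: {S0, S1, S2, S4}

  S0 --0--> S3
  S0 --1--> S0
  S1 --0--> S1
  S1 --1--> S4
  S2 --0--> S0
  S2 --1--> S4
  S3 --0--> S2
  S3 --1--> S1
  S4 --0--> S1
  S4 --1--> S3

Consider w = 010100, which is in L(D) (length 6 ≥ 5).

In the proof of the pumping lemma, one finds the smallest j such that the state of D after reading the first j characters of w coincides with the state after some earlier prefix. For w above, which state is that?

Run of D on w = 0 1 0 1 0 0:
  step 0: S0  (start)
  step 1: S3  (read 0: S0→S3)
  step 2: S1  (read 1: S3→S1)
  step 3: S1  (read 0: S1→S1)   ← first repeat (S1 seen earlier)
  step 4: S4  (read 1: S1→S4)
  step 5: S1  (read 0: S4→S1)
  step 6: S1  (read 0: S1→S1)

The earliest repeat is at step j = 3: D is in S1, which it already visited at step i = 2.
Since D has 5 states, any run of length ≥ 5 visits 5+1 states, so by pigeonhole some state repeats within the first 5 steps — that repeat gives the pumpable loop.

S1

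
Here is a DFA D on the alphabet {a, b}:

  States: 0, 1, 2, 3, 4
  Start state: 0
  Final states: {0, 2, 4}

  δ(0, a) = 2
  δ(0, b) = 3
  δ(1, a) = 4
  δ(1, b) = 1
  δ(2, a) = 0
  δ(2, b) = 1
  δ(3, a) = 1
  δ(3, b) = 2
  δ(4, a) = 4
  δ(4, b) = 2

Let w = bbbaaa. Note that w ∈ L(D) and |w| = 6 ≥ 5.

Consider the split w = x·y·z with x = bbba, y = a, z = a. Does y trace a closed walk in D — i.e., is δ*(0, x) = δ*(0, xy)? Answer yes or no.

yes

State sequence: 0 -b-> 3 -b-> 2 -b-> 1 -a-> 4 -a-> 4

After x (step 4): 4. After xy (step 5): 4.
They match, so y = a drives D around a cycle from 4 back to itself; pumping y any number of times keeps D in 4 before reading z, and xyⁱz ∈ L(D) for every i ≥ 0.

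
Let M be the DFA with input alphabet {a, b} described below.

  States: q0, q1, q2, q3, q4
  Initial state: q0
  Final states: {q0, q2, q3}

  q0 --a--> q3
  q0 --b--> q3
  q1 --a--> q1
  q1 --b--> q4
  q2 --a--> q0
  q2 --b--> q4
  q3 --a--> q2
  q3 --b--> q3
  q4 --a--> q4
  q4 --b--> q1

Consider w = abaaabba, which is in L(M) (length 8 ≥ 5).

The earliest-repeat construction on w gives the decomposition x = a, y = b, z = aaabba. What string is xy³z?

xy^3z = a·b·b·b·aaabba = abbbaaabba.
Reading y = b takes M from q3 back to q3, so after x·y·y·y the machine is still in q3, and z then leads to the accepting state q2. Hence abbbaaabba ∈ L(M).

abbbaaabba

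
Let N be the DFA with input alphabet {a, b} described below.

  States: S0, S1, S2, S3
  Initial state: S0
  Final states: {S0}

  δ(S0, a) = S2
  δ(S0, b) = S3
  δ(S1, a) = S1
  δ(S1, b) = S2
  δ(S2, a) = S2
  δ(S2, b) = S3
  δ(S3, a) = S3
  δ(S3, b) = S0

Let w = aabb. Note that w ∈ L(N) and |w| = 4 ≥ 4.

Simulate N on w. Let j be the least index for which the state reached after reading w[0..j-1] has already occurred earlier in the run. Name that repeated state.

S2

State sequence: S0 -a-> S2 -a-> S2 -b-> S3 -b-> S0
First repeat at step 2: S2 was already visited.

The earliest repeat is at step j = 2: N is in S2, which it already visited at step i = 1.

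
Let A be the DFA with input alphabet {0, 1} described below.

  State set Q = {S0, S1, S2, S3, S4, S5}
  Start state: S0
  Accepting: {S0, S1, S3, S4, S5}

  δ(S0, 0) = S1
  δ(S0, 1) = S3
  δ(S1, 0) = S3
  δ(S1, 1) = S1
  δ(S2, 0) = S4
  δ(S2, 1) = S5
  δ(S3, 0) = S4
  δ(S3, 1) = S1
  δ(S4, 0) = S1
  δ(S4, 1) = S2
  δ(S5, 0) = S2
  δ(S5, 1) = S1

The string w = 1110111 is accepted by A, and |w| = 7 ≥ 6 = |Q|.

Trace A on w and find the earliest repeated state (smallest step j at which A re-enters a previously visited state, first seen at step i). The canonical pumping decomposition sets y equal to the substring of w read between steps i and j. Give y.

1

Run of A on w = 1 1 1 0 1 1 1:
  step 0: S0  (start)
  step 1: S3  (read 1: S0→S3)
  step 2: S1  (read 1: S3→S1)
  step 3: S1  (read 1: S1→S1)   ← first repeat (S1 seen earlier)
  step 4: S3  (read 0: S1→S3)
  step 5: S1  (read 1: S3→S1)
  step 6: S1  (read 1: S1→S1)
  step 7: S1  (read 1: S1→S1)

So i = 2, j = 3, giving x = w[0:2] = 11, y = w[2:3] = 1, z = w[3:7] = 0111.
Check: |xy| = 3 ≤ 6 and |y| = 1 ≥ 1. Reading y takes A from S1 back to S1, so every xyⁱz is accepted.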